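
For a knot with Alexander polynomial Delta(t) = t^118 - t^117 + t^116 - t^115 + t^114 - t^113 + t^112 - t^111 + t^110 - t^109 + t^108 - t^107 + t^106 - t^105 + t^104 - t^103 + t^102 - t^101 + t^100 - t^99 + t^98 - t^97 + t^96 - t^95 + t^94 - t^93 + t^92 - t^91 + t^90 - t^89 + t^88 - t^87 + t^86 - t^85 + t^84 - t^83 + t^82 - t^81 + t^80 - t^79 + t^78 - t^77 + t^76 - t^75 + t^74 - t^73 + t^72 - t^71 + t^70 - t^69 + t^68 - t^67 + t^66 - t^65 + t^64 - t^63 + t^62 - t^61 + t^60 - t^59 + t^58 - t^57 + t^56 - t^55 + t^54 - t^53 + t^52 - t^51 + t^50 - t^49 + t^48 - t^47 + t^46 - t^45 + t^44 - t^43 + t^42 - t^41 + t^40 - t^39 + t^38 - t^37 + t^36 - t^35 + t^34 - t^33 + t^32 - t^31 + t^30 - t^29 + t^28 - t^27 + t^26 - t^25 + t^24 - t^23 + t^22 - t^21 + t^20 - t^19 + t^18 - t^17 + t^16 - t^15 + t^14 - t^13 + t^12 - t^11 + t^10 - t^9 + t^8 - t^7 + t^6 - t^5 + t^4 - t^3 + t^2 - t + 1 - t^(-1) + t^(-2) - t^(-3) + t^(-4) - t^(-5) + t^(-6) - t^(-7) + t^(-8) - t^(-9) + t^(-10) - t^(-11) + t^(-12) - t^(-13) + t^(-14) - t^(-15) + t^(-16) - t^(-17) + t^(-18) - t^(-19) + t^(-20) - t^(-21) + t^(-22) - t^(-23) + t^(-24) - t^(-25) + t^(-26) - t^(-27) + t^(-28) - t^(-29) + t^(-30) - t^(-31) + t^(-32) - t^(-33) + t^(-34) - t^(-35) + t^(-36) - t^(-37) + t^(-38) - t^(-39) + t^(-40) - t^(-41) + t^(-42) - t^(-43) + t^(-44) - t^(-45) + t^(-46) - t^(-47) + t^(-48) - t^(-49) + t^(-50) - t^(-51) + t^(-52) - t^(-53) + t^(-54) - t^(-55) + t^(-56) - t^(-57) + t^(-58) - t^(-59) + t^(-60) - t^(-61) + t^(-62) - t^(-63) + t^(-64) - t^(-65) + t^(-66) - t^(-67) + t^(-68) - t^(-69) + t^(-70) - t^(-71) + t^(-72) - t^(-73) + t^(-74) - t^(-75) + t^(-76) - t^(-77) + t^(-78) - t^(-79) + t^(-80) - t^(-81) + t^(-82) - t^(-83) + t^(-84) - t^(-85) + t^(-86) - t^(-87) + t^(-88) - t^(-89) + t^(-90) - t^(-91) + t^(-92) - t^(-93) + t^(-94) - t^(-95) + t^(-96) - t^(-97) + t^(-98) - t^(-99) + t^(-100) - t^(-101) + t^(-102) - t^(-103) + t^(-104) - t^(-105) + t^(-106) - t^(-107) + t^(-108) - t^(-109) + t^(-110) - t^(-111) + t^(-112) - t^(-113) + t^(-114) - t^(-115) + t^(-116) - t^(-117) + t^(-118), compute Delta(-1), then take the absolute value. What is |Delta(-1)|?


Step 1: The polynomial has 237 terms with alternating signs, exponents from 118 down to -118.
Step 2: Substitute t = -1. The i-th term has coefficient (-1)^i and exponent (m-i),
  so its value is (-1)^i * (-1)^(m-i) = (-1)^m = 1 for every i.
Step 3: All 237 terms equal 1, so Delta(-1) = 237 * (1) = 237
Step 4: |Delta(-1)| = 237

237


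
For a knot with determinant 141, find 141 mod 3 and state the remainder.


Step 1: A knot is p-colorable if and only if p divides its determinant.
Step 2: Compute 141 mod 3.
141 = 47 * 3 + 0
Step 3: 141 mod 3 = 0
Step 4: The knot is 3-colorable: yes

0


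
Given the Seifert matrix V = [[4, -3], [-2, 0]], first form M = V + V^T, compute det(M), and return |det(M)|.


Step 1: Form V + V^T where V = [[4, -3], [-2, 0]]
  V^T = [[4, -2], [-3, 0]]
  V + V^T = [[8, -5], [-5, 0]]
Step 2: det(V + V^T) = 8*0 - (-5)*(-5)
  = 0 - 25 = -25
Step 3: Knot determinant = |det(V + V^T)| = |-25| = 25

25


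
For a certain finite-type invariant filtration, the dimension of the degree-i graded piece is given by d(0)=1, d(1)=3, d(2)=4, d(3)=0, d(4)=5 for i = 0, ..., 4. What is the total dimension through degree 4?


Total dimension = d(0) + d(1) + ... + d(4)
= 1 + 3 + 4 + 0 + 5
= 13

13


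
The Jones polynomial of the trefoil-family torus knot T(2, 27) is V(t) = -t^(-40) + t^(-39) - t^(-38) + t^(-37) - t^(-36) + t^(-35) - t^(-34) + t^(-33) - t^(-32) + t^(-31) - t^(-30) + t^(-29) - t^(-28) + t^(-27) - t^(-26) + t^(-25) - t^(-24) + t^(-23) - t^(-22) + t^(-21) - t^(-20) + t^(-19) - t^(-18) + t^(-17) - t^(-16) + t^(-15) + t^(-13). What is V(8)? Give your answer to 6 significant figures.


Substituting t = 8 into V(t) = -t^(-40) + t^(-39) - t^(-38) + t^(-37) - t^(-36) + t^(-35) - t^(-34) + t^(-33) - t^(-32) + t^(-31) - t^(-30) + t^(-29) - t^(-28) + t^(-27) - t^(-26) + t^(-25) - t^(-24) + t^(-23) - t^(-22) + t^(-21) - t^(-20) + t^(-19) - t^(-18) + t^(-17) - t^(-16) + t^(-15) + t^(-13):
  (-)t^(-40) = -7.52316e-37
  (+)t^(-39) = 6.01853e-36
  (-)t^(-38) = -4.81482e-35
  (+)t^(-37) = 3.85186e-34
  (-)t^(-36) = -3.08149e-33
  (+)t^(-35) = 2.46519e-32
  (-)t^(-34) = -1.97215e-31
  (+)t^(-33) = 1.57772e-30
  (-)t^(-32) = -1.26218e-29
  (+)t^(-31) = 1.00974e-28
  (-)t^(-30) = -8.07794e-28
  (+)t^(-29) = 6.46235e-27
  (-)t^(-28) = -5.16988e-26
  (+)t^(-27) = 4.1359e-25
  (-)t^(-26) = -3.30872e-24
  (+)t^(-25) = 2.64698e-23
  (-)t^(-24) = -2.11758e-22
  (+)t^(-23) = 1.69407e-21
  (-)t^(-22) = -1.35525e-20
  (+)t^(-21) = 1.0842e-19
  (-)t^(-20) = -8.67362e-19
  (+)t^(-19) = 6.93889e-18
  (-)t^(-18) = -5.55112e-17
  (+)t^(-17) = 4.44089e-16
  (-)t^(-16) = -3.55271e-15
  (+)t^(-15) = 2.84217e-14
  (+)t^(-13) = 1.81899e-12
Sum = (-7.52316e-37) + (6.01853e-36) + (-4.81482e-35) + (3.85186e-34) + (-3.08149e-33) + (2.46519e-32) + (-1.97215e-31) + (1.57772e-30) + (-1.26218e-29) + (1.00974e-28) + (-8.07794e-28) + (6.46235e-27) + (-5.16988e-26) + (4.1359e-25) + (-3.30872e-24) + (2.64698e-23) + (-2.11758e-22) + (1.69407e-21) + (-1.35525e-20) + (1.0842e-19) + (-8.67362e-19) + (6.93889e-18) + (-5.55112e-17) + (4.44089e-16) + (-3.55271e-15) + (2.84217e-14) + (1.81899e-12)
= 1.844253145e-12
Rounded to 6 significant figures: 1.84425e-12

1.84425e-12


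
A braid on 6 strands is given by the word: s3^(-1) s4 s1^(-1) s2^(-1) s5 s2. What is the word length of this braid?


The word length counts the number of generators (including inverses).
Listing each generator: s3^(-1), s4, s1^(-1), s2^(-1), s5, s2
There are 6 generators in this braid word.

6


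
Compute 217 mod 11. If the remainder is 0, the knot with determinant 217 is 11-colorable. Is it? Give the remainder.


Step 1: A knot is p-colorable if and only if p divides its determinant.
Step 2: Compute 217 mod 11.
217 = 19 * 11 + 8
Step 3: 217 mod 11 = 8
Step 4: The knot is 11-colorable: no

8


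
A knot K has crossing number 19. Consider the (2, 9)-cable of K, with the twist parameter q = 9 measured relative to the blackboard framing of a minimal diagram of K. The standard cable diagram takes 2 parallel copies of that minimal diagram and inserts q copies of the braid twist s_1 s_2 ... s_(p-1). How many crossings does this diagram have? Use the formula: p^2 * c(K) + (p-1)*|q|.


Step 1: Each of the c(K) crossings of the companion diagram becomes p*p = p^2 crossings among the p parallel strands, and each of the |q| twists s_1 s_2 ... s_(p-1) adds (p-1) crossings.
  Crossings = p^2 * c(K) + (p-1)*|q|
Step 2: = 2^2 * 19 + (2-1)*9
Step 3: = 4*19 + 1*9
Step 4: = 76 + 9 = 85

85


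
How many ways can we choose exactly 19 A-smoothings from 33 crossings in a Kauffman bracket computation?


We choose which 19 of 33 crossings get A-smoothings.
C(33, 19) = 33! / (19! * 14!)
= 818809200

818809200


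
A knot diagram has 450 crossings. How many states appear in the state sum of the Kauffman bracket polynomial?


Each crossing contributes 2 choices (A-smoothing or B-smoothing).
Total states = 2^450 = 2907354897182427562197295231552018137414565442749272241125960796722557152453591693304764202855054262243050086425064711734138406514458624

2907354897182427562197295231552018137414565442749272241125960796722557152453591693304764202855054262243050086425064711734138406514458624


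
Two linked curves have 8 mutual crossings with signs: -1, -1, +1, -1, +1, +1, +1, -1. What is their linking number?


Step 1: Count positive crossings: 4
Step 2: Count negative crossings: 4
Step 3: Sum of signs = 4 - 4 = 0
Step 4: Linking number = sum/2 = 0/2 = 0

0


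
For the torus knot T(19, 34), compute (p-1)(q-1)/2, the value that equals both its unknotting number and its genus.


For a torus knot T(p,q), both the unknotting number and genus equal (p-1)(q-1)/2.
= (19-1)(34-1)/2
= 18*33/2
= 594/2 = 297

297


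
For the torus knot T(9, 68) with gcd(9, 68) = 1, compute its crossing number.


For a torus knot T(p, q) with gcd(p,q)=1,
the crossing number is min(p*(q-1), q*(p-1)).
p*(q-1) = 9*67 = 603
q*(p-1) = 68*8 = 544
min(603, 544) = 544

544


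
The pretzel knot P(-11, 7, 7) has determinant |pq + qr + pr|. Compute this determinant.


Step 1: Compute pq + qr + pr.
pq = (-11)*7 = -77
qr = 7*7 = 49
pr = (-11)*7 = -77
pq + qr + pr = -77 + 49 + (-77) = -105
Step 2: Take absolute value.
det(P(-11,7,7)) = |-105| = 105

105


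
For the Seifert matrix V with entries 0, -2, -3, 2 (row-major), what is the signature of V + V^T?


Step 1: V + V^T = [[0, -5], [-5, 4]]
Step 2: trace = 4, det = -25
Step 3: Discriminant = 4^2 - 4*(-25) = 116
Step 4: Eigenvalues: 7.38516, -3.38516
Step 5: Signature = (# positive eigenvalues) - (# negative eigenvalues) = 0

0


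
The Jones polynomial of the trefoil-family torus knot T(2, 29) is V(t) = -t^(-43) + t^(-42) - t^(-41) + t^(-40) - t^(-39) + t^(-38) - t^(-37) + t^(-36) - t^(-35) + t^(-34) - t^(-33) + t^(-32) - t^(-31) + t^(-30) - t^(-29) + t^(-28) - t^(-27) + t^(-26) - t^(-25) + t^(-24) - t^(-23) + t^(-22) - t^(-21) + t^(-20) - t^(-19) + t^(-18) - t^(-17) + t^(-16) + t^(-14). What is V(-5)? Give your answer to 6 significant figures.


Substituting t = -5 into V(t) = -t^(-43) + t^(-42) - t^(-41) + t^(-40) - t^(-39) + t^(-38) - t^(-37) + t^(-36) - t^(-35) + t^(-34) - t^(-33) + t^(-32) - t^(-31) + t^(-30) - t^(-29) + t^(-28) - t^(-27) + t^(-26) - t^(-25) + t^(-24) - t^(-23) + t^(-22) - t^(-21) + t^(-20) - t^(-19) + t^(-18) - t^(-17) + t^(-16) + t^(-14):
  (-)t^(-43) = 8.79609e-31
  (+)t^(-42) = 4.39805e-30
  (-)t^(-41) = 2.19902e-29
  (+)t^(-40) = 1.09951e-28
  (-)t^(-39) = 5.49756e-28
  (+)t^(-38) = 2.74878e-27
  (-)t^(-37) = 1.37439e-26
  (+)t^(-36) = 6.87195e-26
  (-)t^(-35) = 3.43597e-25
  (+)t^(-34) = 1.71799e-24
  (-)t^(-33) = 8.58993e-24
  (+)t^(-32) = 4.29497e-23
  (-)t^(-31) = 2.14748e-22
  (+)t^(-30) = 1.07374e-21
  (-)t^(-29) = 5.36871e-21
  (+)t^(-28) = 2.68435e-20
  (-)t^(-27) = 1.34218e-19
  (+)t^(-26) = 6.71089e-19
  (-)t^(-25) = 3.35544e-18
  (+)t^(-24) = 1.67772e-17
  (-)t^(-23) = 8.38861e-17
  (+)t^(-22) = 4.1943e-16
  (-)t^(-21) = 2.09715e-15
  (+)t^(-20) = 1.04858e-14
  (-)t^(-19) = 5.24288e-14
  (+)t^(-18) = 2.62144e-13
  (-)t^(-17) = 1.31072e-12
  (+)t^(-16) = 6.5536e-12
  (+)t^(-14) = 1.6384e-10
Sum = (8.79609e-31) + (4.39805e-30) + (2.19902e-29) + (1.09951e-28) + (5.49756e-28) + (2.74878e-27) + (1.37439e-26) + (6.87195e-26) + (3.43597e-25) + (1.71799e-24) + (8.58993e-24) + (4.29497e-23) + (2.14748e-22) + (1.07374e-21) + (5.36871e-21) + (2.68435e-20) + (1.34218e-19) + (6.71089e-19) + (3.35544e-18) + (1.67772e-17) + (8.38861e-17) + (4.1943e-16) + (2.09715e-15) + (1.04858e-14) + (5.24288e-14) + (2.62144e-13) + (1.31072e-12) + (6.5536e-12) + (1.6384e-10)
= 1.72032e-10
Rounded to 6 significant figures: 1.72032e-10

1.72032e-10


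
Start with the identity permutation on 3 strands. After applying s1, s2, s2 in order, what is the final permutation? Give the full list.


Starting with identity [1, 2, 3].
Apply generators in sequence:
  After s1: [2, 1, 3]
  After s2: [2, 3, 1]
  After s2: [2, 1, 3]
Final permutation: [2, 1, 3]

[2, 1, 3]


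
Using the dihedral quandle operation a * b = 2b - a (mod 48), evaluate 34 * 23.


34 * 23 = 2*23 - 34 mod 48
= 46 - 34 mod 48
= 12 mod 48 = 12

12


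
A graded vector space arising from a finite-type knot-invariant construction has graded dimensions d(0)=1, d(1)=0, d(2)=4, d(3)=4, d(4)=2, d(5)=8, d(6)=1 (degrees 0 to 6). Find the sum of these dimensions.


Total dimension = d(0) + d(1) + ... + d(6)
= 1 + 0 + 4 + 4 + 2 + 8 + 1
= 20

20


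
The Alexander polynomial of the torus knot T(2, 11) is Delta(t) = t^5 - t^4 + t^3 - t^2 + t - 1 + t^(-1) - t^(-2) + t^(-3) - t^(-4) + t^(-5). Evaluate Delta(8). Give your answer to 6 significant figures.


Substituting t = 8 into Delta(t) = t^5 - t^4 + t^3 - t^2 + t - 1 + t^(-1) - t^(-2) + t^(-3) - t^(-4) + t^(-5):
Term values: (32768) + (-4096) + (512) + (-64) + (8) + (-1) + (0.125) + (-0.015625) + (0.00195312) + (-0.000244141) + (3.05176e-05)
Sum = 29127.11111
Rounded to 6 significant figures: 29127.1

29127.1


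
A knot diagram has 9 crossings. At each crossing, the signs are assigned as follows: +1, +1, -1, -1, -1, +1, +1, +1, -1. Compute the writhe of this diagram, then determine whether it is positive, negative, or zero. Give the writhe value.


Step 1: Count positive crossings (+1).
Positive crossings: 5
Step 2: Count negative crossings (-1).
Negative crossings: 4
Step 3: Writhe = (positive) - (negative)
w = 5 - 4 = 1
Step 4: |w| = 1, and w is positive

1


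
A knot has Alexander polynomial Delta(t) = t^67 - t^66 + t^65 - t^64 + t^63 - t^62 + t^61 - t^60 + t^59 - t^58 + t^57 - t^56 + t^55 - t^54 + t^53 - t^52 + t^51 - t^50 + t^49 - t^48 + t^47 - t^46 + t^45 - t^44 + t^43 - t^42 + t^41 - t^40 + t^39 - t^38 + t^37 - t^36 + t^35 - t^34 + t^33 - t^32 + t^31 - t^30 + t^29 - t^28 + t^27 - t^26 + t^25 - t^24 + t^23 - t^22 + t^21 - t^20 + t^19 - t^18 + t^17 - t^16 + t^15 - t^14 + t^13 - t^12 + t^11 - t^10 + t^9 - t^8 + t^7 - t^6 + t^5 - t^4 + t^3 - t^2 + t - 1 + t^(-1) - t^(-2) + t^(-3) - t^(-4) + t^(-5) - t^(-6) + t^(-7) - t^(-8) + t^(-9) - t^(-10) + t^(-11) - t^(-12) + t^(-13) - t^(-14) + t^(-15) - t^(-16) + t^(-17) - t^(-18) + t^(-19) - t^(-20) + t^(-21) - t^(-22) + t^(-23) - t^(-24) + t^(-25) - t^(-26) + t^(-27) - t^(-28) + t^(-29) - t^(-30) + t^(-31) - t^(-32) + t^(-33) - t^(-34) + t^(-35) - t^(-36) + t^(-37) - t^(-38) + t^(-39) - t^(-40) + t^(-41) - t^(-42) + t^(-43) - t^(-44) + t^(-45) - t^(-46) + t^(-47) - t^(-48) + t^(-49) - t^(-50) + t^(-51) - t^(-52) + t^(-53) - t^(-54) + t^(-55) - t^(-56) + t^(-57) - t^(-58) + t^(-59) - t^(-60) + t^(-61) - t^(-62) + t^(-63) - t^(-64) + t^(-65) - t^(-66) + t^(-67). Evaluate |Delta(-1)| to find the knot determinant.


Step 1: The polynomial has 135 terms with alternating signs, exponents from 67 down to -67.
Step 2: Substitute t = -1. The i-th term has coefficient (-1)^i and exponent (m-i),
  so its value is (-1)^i * (-1)^(m-i) = (-1)^m = -1 for every i.
Step 3: All 135 terms equal -1, so Delta(-1) = 135 * (-1) = -135
Step 4: |Delta(-1)| = 135

135


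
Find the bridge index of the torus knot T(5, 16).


The bridge number of T(p,q) is min(p,q).
min(5, 16) = 5

5


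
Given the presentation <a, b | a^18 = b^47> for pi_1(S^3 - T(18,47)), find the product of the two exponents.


The relation is a^18 = b^47.
Product of exponents = 18 * 47
= 846

846


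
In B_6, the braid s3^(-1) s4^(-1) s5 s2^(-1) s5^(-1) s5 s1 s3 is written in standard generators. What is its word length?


The word length counts the number of generators (including inverses).
Listing each generator: s3^(-1), s4^(-1), s5, s2^(-1), s5^(-1), s5, s1, s3
There are 8 generators in this braid word.

8


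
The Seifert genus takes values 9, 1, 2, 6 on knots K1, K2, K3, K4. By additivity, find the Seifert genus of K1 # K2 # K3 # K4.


The Seifert genus is additive under connected sum.
Seifert genus(K1 # K2 # K3 # K4) = (9) + (1) + (2) + (6)
= 18

18


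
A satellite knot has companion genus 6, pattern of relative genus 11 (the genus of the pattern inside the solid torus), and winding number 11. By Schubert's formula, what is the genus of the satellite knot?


Schubert: g(satellite) = g_rel(pattern) + |winding| * g(companion),
where g_rel(pattern) is the genus of the pattern relative to the solid torus.
= 11 + 11 * 6
= 11 + 66 = 77

77


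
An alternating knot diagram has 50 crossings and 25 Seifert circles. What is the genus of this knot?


For alternating knots, g = (c - s + 1)/2.
= (50 - 25 + 1)/2
= 26/2 = 13

13


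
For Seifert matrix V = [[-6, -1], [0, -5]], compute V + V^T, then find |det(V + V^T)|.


Step 1: Form V + V^T where V = [[-6, -1], [0, -5]]
  V^T = [[-6, 0], [-1, -5]]
  V + V^T = [[-12, -1], [-1, -10]]
Step 2: det(V + V^T) = (-12)*(-10) - (-1)*(-1)
  = 120 - 1 = 119
Step 3: Knot determinant = |det(V + V^T)| = |119| = 119

119


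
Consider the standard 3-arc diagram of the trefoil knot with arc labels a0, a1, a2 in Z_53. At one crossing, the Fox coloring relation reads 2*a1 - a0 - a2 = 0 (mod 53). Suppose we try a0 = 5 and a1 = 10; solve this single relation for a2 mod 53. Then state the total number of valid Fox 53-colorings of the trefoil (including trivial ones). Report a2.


Step 1: Apply the given crossing relation 2*a1 - a0 - a2 = 0 (mod 53).
  a2 = 2*a1 - a0 mod 53
  a2 = 2*10 - 5 mod 53
  a2 = 20 - 5 mod 53
  a2 = 15 mod 53 = 15
Step 2: The trefoil has determinant 3.
  Number of Fox p-colorings (p prime) is p^2 if p = 3, else p.
  Since 53 does not divide 3, only trivial (constant) colorings exist.
  (So the trial a0 = 5, a1 = 10 with a0 != a1 does NOT extend to a valid coloring of the whole trefoil: the other two crossing relations require 3*(a1 - a0) = 0 (mod 53), which fails.)
  Total colorings = 53
Step 3: a2 = 15, total Fox 53-colorings = 53

15


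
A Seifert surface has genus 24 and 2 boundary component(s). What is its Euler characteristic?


chi = 2 - 2g - b
= 2 - 2*24 - 2
= 2 - 48 - 2 = -48

-48


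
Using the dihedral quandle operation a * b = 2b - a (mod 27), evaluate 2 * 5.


2 * 5 = 2*5 - 2 mod 27
= 10 - 2 mod 27
= 8 mod 27 = 8

8


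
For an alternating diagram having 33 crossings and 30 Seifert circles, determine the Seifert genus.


For alternating knots, g = (c - s + 1)/2.
= (33 - 30 + 1)/2
= 4/2 = 2

2


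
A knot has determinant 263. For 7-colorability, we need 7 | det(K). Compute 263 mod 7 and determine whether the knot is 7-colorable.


Step 1: A knot is p-colorable if and only if p divides its determinant.
Step 2: Compute 263 mod 7.
263 = 37 * 7 + 4
Step 3: 263 mod 7 = 4
Step 4: The knot is 7-colorable: no

4


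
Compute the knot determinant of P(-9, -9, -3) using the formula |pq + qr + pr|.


Step 1: Compute pq + qr + pr.
pq = (-9)*(-9) = 81
qr = (-9)*(-3) = 27
pr = (-9)*(-3) = 27
pq + qr + pr = 81 + 27 + 27 = 135
Step 2: Take absolute value.
det(P(-9,-9,-3)) = |135| = 135

135


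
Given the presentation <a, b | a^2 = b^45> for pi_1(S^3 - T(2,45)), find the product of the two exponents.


The relation is a^2 = b^45.
Product of exponents = 2 * 45
= 90

90


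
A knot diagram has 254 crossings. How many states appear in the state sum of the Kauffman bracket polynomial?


Each crossing contributes 2 choices (A-smoothing or B-smoothing).
Total states = 2^254 = 28948022309329048855892746252171976963317496166410141009864396001978282409984

28948022309329048855892746252171976963317496166410141009864396001978282409984


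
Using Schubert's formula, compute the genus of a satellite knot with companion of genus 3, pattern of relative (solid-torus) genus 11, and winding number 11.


Schubert: g(satellite) = g_rel(pattern) + |winding| * g(companion),
where g_rel(pattern) is the genus of the pattern relative to the solid torus.
= 11 + 11 * 3
= 11 + 33 = 44

44


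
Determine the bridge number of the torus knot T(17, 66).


The bridge number of T(p,q) is min(p,q).
min(17, 66) = 17

17


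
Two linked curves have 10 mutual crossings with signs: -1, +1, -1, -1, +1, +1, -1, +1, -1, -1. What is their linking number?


Step 1: Count positive crossings: 4
Step 2: Count negative crossings: 6
Step 3: Sum of signs = 4 - 6 = -2
Step 4: Linking number = sum/2 = -2/2 = -1

-1


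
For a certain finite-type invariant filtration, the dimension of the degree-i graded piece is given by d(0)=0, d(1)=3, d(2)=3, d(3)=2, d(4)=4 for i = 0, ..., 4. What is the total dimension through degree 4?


Total dimension = d(0) + d(1) + ... + d(4)
= 0 + 3 + 3 + 2 + 4
= 12

12


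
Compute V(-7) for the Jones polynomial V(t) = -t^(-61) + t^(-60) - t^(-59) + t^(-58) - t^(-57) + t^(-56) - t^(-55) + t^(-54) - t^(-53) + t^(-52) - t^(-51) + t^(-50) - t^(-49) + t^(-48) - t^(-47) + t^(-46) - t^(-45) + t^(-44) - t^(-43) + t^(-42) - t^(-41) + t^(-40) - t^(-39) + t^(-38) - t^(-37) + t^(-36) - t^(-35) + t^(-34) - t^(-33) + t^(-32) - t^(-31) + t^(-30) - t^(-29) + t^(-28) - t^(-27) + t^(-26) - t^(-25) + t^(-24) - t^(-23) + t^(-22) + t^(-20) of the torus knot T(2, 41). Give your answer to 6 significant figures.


Substituting t = -7 into V(t) = -t^(-61) + t^(-60) - t^(-59) + t^(-58) - t^(-57) + t^(-56) - t^(-55) + t^(-54) - t^(-53) + t^(-52) - t^(-51) + t^(-50) - t^(-49) + t^(-48) - t^(-47) + t^(-46) - t^(-45) + t^(-44) - t^(-43) + t^(-42) - t^(-41) + t^(-40) - t^(-39) + t^(-38) - t^(-37) + t^(-36) - t^(-35) + t^(-34) - t^(-33) + t^(-32) - t^(-31) + t^(-30) - t^(-29) + t^(-28) - t^(-27) + t^(-26) - t^(-25) + t^(-24) - t^(-23) + t^(-22) + t^(-20):
  (-)t^(-61) = 2.81203e-52
  (+)t^(-60) = 1.96842e-51
  (-)t^(-59) = 1.37789e-50
  (+)t^(-58) = 9.64525e-50
  (-)t^(-57) = 6.75168e-49
  (+)t^(-56) = 4.72617e-48
  (-)t^(-55) = 3.30832e-47
  (+)t^(-54) = 2.31583e-46
  (-)t^(-53) = 1.62108e-45
  (+)t^(-52) = 1.13475e-44
  (-)t^(-51) = 7.94328e-44
  (+)t^(-50) = 5.5603e-43
  (-)t^(-49) = 3.89221e-42
  (+)t^(-48) = 2.72455e-41
  (-)t^(-47) = 1.90718e-40
  (+)t^(-46) = 1.33503e-39
  (-)t^(-45) = 9.34519e-39
  (+)t^(-44) = 6.54163e-38
  (-)t^(-43) = 4.57914e-37
  (+)t^(-42) = 3.2054e-36
  (-)t^(-41) = 2.24378e-35
  (+)t^(-40) = 1.57065e-34
  (-)t^(-39) = 1.09945e-33
  (+)t^(-38) = 7.69617e-33
  (-)t^(-37) = 5.38732e-32
  (+)t^(-36) = 3.77112e-31
  (-)t^(-35) = 2.63979e-30
  (+)t^(-34) = 1.84785e-29
  (-)t^(-33) = 1.29349e-28
  (+)t^(-32) = 9.05446e-28
  (-)t^(-31) = 6.33812e-27
  (+)t^(-30) = 4.43669e-26
  (-)t^(-29) = 3.10568e-25
  (+)t^(-28) = 2.17398e-24
  (-)t^(-27) = 1.52178e-23
  (+)t^(-26) = 1.06525e-22
  (-)t^(-25) = 7.45674e-22
  (+)t^(-24) = 5.21972e-21
  (-)t^(-23) = 3.6538e-20
  (+)t^(-22) = 2.55766e-19
  (+)t^(-20) = 1.25325e-17
Sum = (2.81203e-52) + (1.96842e-51) + (1.37789e-50) + (9.64525e-50) + (6.75168e-49) + (4.72617e-48) + (3.30832e-47) + (2.31583e-46) + (1.62108e-45) + (1.13475e-44) + (7.94328e-44) + (5.5603e-43) + (3.89221e-42) + (2.72455e-41) + (1.90718e-40) + (1.33503e-39) + (9.34519e-39) + (6.54163e-38) + (4.57914e-37) + (3.2054e-36) + (2.24378e-35) + (1.57065e-34) + (1.09945e-33) + (7.69617e-33) + (5.38732e-32) + (3.77112e-31) + (2.63979e-30) + (1.84785e-29) + (1.29349e-28) + (9.05446e-28) + (6.33812e-27) + (4.43669e-26) + (3.10568e-25) + (2.17398e-24) + (1.52178e-23) + (1.06525e-22) + (7.45674e-22) + (5.21972e-21) + (3.6538e-20) + (2.55766e-19) + (1.25325e-17)
= 1.283093677e-17
Rounded to 6 significant figures: 1.28309e-17

1.28309e-17


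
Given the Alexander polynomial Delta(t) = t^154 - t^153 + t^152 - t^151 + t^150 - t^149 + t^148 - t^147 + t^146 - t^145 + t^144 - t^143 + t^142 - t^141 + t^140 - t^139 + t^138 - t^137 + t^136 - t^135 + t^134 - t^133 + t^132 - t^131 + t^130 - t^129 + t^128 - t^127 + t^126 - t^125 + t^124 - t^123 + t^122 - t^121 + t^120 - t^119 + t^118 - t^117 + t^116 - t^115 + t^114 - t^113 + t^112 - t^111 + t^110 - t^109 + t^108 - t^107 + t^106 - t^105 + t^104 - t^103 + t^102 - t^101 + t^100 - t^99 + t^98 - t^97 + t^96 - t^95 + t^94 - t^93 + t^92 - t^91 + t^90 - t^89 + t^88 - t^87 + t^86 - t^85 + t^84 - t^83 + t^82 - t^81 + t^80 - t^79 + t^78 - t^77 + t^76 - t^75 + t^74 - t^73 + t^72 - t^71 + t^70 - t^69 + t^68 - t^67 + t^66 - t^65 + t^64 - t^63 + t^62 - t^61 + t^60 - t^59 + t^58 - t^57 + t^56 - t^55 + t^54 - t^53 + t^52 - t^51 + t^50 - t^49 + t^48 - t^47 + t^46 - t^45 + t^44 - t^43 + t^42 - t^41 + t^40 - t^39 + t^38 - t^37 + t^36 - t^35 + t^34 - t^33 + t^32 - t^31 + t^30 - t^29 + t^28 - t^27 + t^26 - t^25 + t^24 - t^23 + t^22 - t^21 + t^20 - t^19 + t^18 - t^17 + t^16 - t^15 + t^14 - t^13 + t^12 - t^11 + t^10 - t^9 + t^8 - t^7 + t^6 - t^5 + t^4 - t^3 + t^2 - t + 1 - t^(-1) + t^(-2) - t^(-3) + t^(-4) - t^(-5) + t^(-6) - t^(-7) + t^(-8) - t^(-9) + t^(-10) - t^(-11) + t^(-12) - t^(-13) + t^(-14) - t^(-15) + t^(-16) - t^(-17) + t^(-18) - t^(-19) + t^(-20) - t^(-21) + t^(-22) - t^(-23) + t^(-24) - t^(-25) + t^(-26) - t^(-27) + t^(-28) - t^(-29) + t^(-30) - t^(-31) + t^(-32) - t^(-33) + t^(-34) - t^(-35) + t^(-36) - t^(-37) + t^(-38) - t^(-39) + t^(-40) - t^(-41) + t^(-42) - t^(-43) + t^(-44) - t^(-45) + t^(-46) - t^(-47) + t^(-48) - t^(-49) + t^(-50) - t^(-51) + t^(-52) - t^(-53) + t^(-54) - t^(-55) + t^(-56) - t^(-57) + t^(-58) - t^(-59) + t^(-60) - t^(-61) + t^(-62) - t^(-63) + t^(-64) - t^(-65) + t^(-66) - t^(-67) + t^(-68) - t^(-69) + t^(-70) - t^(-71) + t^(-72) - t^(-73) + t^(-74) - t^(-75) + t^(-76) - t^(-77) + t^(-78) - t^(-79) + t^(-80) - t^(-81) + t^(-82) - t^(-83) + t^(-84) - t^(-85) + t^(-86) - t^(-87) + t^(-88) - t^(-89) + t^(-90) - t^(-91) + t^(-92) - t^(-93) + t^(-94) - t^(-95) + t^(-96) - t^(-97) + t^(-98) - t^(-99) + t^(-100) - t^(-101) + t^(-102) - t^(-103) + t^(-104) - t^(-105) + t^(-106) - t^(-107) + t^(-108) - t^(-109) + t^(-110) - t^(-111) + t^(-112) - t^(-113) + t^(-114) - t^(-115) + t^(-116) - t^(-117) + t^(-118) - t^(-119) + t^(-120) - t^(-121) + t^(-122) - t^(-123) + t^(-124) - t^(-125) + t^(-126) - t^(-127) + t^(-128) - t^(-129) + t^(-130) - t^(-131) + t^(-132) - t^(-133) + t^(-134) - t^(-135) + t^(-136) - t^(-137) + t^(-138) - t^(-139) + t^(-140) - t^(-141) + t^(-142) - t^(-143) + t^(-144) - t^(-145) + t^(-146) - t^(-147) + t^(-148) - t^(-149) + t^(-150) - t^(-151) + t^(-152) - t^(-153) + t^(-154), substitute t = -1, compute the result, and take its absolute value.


Step 1: The polynomial has 309 terms with alternating signs, exponents from 154 down to -154.
Step 2: Substitute t = -1. The i-th term has coefficient (-1)^i and exponent (m-i),
  so its value is (-1)^i * (-1)^(m-i) = (-1)^m = 1 for every i.
Step 3: All 309 terms equal 1, so Delta(-1) = 309 * (1) = 309
Step 4: |Delta(-1)| = 309

309


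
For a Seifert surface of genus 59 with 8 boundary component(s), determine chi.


chi = 2 - 2g - b
= 2 - 2*59 - 8
= 2 - 118 - 8 = -124

-124


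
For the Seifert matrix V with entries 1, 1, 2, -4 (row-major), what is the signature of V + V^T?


Step 1: V + V^T = [[2, 3], [3, -8]]
Step 2: trace = -6, det = -25
Step 3: Discriminant = (-6)^2 - 4*(-25) = 136
Step 4: Eigenvalues: 2.83095, -8.83095
Step 5: Signature = (# positive eigenvalues) - (# negative eigenvalues) = 0

0


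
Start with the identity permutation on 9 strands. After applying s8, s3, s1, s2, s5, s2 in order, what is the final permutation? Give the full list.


Starting with identity [1, 2, 3, 4, 5, 6, 7, 8, 9].
Apply generators in sequence:
  After s8: [1, 2, 3, 4, 5, 6, 7, 9, 8]
  After s3: [1, 2, 4, 3, 5, 6, 7, 9, 8]
  After s1: [2, 1, 4, 3, 5, 6, 7, 9, 8]
  After s2: [2, 4, 1, 3, 5, 6, 7, 9, 8]
  After s5: [2, 4, 1, 3, 6, 5, 7, 9, 8]
  After s2: [2, 1, 4, 3, 6, 5, 7, 9, 8]
Final permutation: [2, 1, 4, 3, 6, 5, 7, 9, 8]

[2, 1, 4, 3, 6, 5, 7, 9, 8]


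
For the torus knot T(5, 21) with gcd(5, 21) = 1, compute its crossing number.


For a torus knot T(p, q) with gcd(p,q)=1,
the crossing number is min(p*(q-1), q*(p-1)).
p*(q-1) = 5*20 = 100
q*(p-1) = 21*4 = 84
min(100, 84) = 84

84


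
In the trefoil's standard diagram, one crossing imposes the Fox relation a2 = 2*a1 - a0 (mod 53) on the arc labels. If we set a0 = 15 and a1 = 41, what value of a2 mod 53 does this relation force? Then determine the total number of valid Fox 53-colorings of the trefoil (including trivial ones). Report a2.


Step 1: Apply the given crossing relation 2*a1 - a0 - a2 = 0 (mod 53).
  a2 = 2*a1 - a0 mod 53
  a2 = 2*41 - 15 mod 53
  a2 = 82 - 15 mod 53
  a2 = 67 mod 53 = 14
Step 2: The trefoil has determinant 3.
  Number of Fox p-colorings (p prime) is p^2 if p = 3, else p.
  Since 53 does not divide 3, only trivial (constant) colorings exist.
  (So the trial a0 = 15, a1 = 41 with a0 != a1 does NOT extend to a valid coloring of the whole trefoil: the other two crossing relations require 3*(a1 - a0) = 0 (mod 53), which fails.)
  Total colorings = 53
Step 3: a2 = 14, total Fox 53-colorings = 53

14


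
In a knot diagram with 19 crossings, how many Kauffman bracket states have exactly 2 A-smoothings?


We choose which 2 of 19 crossings get A-smoothings.
C(19, 2) = 19! / (2! * 17!)
= 171

171


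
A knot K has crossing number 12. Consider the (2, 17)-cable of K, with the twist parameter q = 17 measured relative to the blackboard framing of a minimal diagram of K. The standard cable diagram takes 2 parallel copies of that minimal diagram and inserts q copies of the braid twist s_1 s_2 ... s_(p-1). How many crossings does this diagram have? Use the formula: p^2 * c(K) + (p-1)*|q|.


Step 1: Each of the c(K) crossings of the companion diagram becomes p*p = p^2 crossings among the p parallel strands, and each of the |q| twists s_1 s_2 ... s_(p-1) adds (p-1) crossings.
  Crossings = p^2 * c(K) + (p-1)*|q|
Step 2: = 2^2 * 12 + (2-1)*17
Step 3: = 4*12 + 1*17
Step 4: = 48 + 17 = 65

65


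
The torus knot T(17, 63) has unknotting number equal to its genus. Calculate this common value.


For a torus knot T(p,q), both the unknotting number and genus equal (p-1)(q-1)/2.
= (17-1)(63-1)/2
= 16*62/2
= 992/2 = 496

496


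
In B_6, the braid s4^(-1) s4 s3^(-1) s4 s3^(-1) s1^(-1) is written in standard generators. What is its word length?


The word length counts the number of generators (including inverses).
Listing each generator: s4^(-1), s4, s3^(-1), s4, s3^(-1), s1^(-1)
There are 6 generators in this braid word.

6


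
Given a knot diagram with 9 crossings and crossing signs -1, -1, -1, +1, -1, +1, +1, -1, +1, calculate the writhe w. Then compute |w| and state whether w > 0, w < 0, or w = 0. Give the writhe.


Step 1: Count positive crossings (+1).
Positive crossings: 4
Step 2: Count negative crossings (-1).
Negative crossings: 5
Step 3: Writhe = (positive) - (negative)
w = 4 - 5 = -1
Step 4: |w| = 1, and w is negative

-1


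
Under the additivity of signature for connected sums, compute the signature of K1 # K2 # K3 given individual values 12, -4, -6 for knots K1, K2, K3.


The signature is additive under connected sum.
signature(K1 # K2 # K3) = (12) + (-4) + (-6)
= 2

2


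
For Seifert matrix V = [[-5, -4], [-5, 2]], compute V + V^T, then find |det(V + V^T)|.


Step 1: Form V + V^T where V = [[-5, -4], [-5, 2]]
  V^T = [[-5, -5], [-4, 2]]
  V + V^T = [[-10, -9], [-9, 4]]
Step 2: det(V + V^T) = (-10)*4 - (-9)*(-9)
  = -40 - 81 = -121
Step 3: Knot determinant = |det(V + V^T)| = |-121| = 121

121


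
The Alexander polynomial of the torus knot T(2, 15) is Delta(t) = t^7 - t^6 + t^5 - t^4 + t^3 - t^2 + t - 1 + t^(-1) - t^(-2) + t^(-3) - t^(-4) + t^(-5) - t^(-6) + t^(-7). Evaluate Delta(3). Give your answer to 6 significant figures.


Substituting t = 3 into Delta(t) = t^7 - t^6 + t^5 - t^4 + t^3 - t^2 + t - 1 + t^(-1) - t^(-2) + t^(-3) - t^(-4) + t^(-5) - t^(-6) + t^(-7):
Term values: (2187) + (-729) + (243) + (-81) + (27) + (-9) + (3) + (-1) + (0.333333) + (-0.111111) + (0.037037) + (-0.0123457) + (0.00411523) + (-0.00137174) + (0.000457247)
Sum = 1640.250114
Rounded to 6 significant figures: 1640.25

1640.25


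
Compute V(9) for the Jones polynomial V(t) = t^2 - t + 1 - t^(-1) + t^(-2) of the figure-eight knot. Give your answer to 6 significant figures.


Substituting t = 9 into V(t) = t^2 - t + 1 - t^(-1) + t^(-2):
  (+)t^(2) = 81
  (-)t^(1) = -9
  (+)t^(0) = 1
  (-)t^(-1) = -0.111111
  (+)t^(-2) = 0.0123457
Sum = (81) + (-9) + (1) + (-0.111111) + (0.0123457)
= 72.90123457
Rounded to 6 significant figures: 72.9012

72.9012


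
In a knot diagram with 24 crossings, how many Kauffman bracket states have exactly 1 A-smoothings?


We choose which 1 of 24 crossings get A-smoothings.
C(24, 1) = 24! / (1! * 23!)
= 24

24


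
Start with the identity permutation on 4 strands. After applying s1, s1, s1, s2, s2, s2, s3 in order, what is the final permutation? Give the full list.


Starting with identity [1, 2, 3, 4].
Apply generators in sequence:
  After s1: [2, 1, 3, 4]
  After s1: [1, 2, 3, 4]
  After s1: [2, 1, 3, 4]
  After s2: [2, 3, 1, 4]
  After s2: [2, 1, 3, 4]
  After s2: [2, 3, 1, 4]
  After s3: [2, 3, 4, 1]
Final permutation: [2, 3, 4, 1]

[2, 3, 4, 1]


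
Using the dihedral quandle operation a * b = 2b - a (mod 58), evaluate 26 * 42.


26 * 42 = 2*42 - 26 mod 58
= 84 - 26 mod 58
= 58 mod 58 = 0

0


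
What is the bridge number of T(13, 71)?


The bridge number of T(p,q) is min(p,q).
min(13, 71) = 13

13


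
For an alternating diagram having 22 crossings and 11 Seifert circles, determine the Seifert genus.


For alternating knots, g = (c - s + 1)/2.
= (22 - 11 + 1)/2
= 12/2 = 6

6


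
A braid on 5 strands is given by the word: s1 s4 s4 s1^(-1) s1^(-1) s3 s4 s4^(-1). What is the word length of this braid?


The word length counts the number of generators (including inverses).
Listing each generator: s1, s4, s4, s1^(-1), s1^(-1), s3, s4, s4^(-1)
There are 8 generators in this braid word.

8


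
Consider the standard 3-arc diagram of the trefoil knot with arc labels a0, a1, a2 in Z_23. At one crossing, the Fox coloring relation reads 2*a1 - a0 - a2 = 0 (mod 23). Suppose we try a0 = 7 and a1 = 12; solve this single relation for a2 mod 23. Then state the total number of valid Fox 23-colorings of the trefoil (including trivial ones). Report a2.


Step 1: Apply the given crossing relation 2*a1 - a0 - a2 = 0 (mod 23).
  a2 = 2*a1 - a0 mod 23
  a2 = 2*12 - 7 mod 23
  a2 = 24 - 7 mod 23
  a2 = 17 mod 23 = 17
Step 2: The trefoil has determinant 3.
  Number of Fox p-colorings (p prime) is p^2 if p = 3, else p.
  Since 23 does not divide 3, only trivial (constant) colorings exist.
  (So the trial a0 = 7, a1 = 12 with a0 != a1 does NOT extend to a valid coloring of the whole trefoil: the other two crossing relations require 3*(a1 - a0) = 0 (mod 23), which fails.)
  Total colorings = 23
Step 3: a2 = 17, total Fox 23-colorings = 23

17


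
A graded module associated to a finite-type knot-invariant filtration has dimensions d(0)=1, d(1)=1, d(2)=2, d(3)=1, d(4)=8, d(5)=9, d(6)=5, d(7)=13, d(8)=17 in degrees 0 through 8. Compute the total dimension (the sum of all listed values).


Total dimension = d(0) + d(1) + ... + d(8)
= 1 + 1 + 2 + 1 + 8 + 9 + 5 + 13 + 17
= 57

57


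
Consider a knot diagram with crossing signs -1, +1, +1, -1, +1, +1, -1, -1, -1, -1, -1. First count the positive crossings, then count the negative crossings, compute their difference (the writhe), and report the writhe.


Step 1: Count positive crossings (+1).
Positive crossings: 4
Step 2: Count negative crossings (-1).
Negative crossings: 7
Step 3: Writhe = (positive) - (negative)
w = 4 - 7 = -3
Step 4: |w| = 3, and w is negative

-3


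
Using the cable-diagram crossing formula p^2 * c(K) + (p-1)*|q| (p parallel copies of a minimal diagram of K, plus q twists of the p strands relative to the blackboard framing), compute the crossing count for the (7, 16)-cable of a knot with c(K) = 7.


Step 1: Each of the c(K) crossings of the companion diagram becomes p*p = p^2 crossings among the p parallel strands, and each of the |q| twists s_1 s_2 ... s_(p-1) adds (p-1) crossings.
  Crossings = p^2 * c(K) + (p-1)*|q|
Step 2: = 7^2 * 7 + (7-1)*16
Step 3: = 49*7 + 6*16
Step 4: = 343 + 96 = 439

439


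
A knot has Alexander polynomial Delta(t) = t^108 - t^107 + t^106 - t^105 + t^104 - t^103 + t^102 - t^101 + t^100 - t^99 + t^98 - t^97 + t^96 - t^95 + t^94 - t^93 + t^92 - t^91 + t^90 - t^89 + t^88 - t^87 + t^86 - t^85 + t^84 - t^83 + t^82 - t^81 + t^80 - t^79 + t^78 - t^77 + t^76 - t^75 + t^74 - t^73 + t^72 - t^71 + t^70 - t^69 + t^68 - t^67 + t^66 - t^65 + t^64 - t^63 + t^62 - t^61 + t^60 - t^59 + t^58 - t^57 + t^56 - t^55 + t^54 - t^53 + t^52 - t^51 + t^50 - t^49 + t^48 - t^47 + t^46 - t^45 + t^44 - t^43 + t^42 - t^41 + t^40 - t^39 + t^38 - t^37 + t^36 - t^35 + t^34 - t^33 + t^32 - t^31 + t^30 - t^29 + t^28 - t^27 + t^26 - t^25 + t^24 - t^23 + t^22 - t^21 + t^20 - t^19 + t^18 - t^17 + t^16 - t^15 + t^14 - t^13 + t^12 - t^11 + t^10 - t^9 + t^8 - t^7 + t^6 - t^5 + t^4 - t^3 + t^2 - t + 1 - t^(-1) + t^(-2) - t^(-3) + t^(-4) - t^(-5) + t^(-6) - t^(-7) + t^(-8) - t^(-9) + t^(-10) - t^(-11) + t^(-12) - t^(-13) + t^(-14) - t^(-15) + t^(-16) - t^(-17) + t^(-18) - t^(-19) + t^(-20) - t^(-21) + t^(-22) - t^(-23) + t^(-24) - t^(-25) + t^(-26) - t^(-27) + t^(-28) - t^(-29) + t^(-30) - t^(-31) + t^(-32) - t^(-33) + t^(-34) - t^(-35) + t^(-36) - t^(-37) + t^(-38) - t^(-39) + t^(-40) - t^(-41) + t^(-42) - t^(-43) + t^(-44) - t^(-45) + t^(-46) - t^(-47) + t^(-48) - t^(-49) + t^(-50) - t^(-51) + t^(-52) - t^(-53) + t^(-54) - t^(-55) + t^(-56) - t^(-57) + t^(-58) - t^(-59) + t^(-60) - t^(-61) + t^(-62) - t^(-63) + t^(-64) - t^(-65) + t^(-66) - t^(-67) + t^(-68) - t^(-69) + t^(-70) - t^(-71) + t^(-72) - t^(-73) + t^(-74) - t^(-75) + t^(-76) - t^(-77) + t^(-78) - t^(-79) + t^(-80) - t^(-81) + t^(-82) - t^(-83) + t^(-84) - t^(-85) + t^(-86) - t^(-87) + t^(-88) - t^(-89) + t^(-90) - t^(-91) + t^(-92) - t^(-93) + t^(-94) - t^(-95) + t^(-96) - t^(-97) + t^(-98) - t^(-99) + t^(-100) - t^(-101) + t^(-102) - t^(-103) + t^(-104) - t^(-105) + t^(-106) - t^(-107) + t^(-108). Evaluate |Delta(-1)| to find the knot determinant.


Step 1: The polynomial has 217 terms with alternating signs, exponents from 108 down to -108.
Step 2: Substitute t = -1. The i-th term has coefficient (-1)^i and exponent (m-i),
  so its value is (-1)^i * (-1)^(m-i) = (-1)^m = 1 for every i.
Step 3: All 217 terms equal 1, so Delta(-1) = 217 * (1) = 217
Step 4: |Delta(-1)| = 217

217


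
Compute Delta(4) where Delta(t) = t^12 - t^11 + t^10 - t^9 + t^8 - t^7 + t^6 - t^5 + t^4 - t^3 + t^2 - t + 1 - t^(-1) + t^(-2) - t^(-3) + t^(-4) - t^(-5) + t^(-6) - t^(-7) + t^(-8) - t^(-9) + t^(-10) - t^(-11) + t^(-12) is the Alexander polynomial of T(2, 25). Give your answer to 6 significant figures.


Substituting t = 4 into Delta(t) = t^12 - t^11 + t^10 - t^9 + t^8 - t^7 + t^6 - t^5 + t^4 - t^3 + t^2 - t + 1 - t^(-1) + t^(-2) - t^(-3) + t^(-4) - t^(-5) + t^(-6) - t^(-7) + t^(-8) - t^(-9) + t^(-10) - t^(-11) + t^(-12):
Term values: (16777216) + (-4194304) + (1048576) + (-262144) + (65536) + (-16384) + (4096) + (-1024) + (256) + (-64) + (16) + (-4) + (1) + (-0.25) + (0.0625) + (-0.015625) + (0.00390625) + (-0.000976562) + (0.000244141) + (-6.10352e-05) + (1.52588e-05) + (-3.8147e-06) + (9.53674e-07) + (-2.38419e-07) + (5.96046e-08)
Sum = 13421772.8
Rounded to 6 significant figures: 1.34218e+07

1.34218e+07


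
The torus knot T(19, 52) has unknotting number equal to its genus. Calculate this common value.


For a torus knot T(p,q), both the unknotting number and genus equal (p-1)(q-1)/2.
= (19-1)(52-1)/2
= 18*51/2
= 918/2 = 459

459


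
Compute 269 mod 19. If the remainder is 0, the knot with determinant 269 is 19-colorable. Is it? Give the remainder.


Step 1: A knot is p-colorable if and only if p divides its determinant.
Step 2: Compute 269 mod 19.
269 = 14 * 19 + 3
Step 3: 269 mod 19 = 3
Step 4: The knot is 19-colorable: no

3


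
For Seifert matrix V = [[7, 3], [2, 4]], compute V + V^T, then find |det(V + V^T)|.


Step 1: Form V + V^T where V = [[7, 3], [2, 4]]
  V^T = [[7, 2], [3, 4]]
  V + V^T = [[14, 5], [5, 8]]
Step 2: det(V + V^T) = 14*8 - 5*5
  = 112 - 25 = 87
Step 3: Knot determinant = |det(V + V^T)| = |87| = 87

87


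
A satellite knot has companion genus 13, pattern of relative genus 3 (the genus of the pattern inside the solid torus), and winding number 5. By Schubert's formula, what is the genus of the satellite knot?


Schubert: g(satellite) = g_rel(pattern) + |winding| * g(companion),
where g_rel(pattern) is the genus of the pattern relative to the solid torus.
= 3 + 5 * 13
= 3 + 65 = 68

68


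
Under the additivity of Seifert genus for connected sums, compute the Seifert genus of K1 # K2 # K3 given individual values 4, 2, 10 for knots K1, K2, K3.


The Seifert genus is additive under connected sum.
Seifert genus(K1 # K2 # K3) = (4) + (2) + (10)
= 16

16


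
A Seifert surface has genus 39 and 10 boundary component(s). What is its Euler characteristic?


chi = 2 - 2g - b
= 2 - 2*39 - 10
= 2 - 78 - 10 = -86

-86


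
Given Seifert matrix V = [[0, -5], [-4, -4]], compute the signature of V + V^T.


Step 1: V + V^T = [[0, -9], [-9, -8]]
Step 2: trace = -8, det = -81
Step 3: Discriminant = (-8)^2 - 4*(-81) = 388
Step 4: Eigenvalues: 5.84886, -13.8489
Step 5: Signature = (# positive eigenvalues) - (# negative eigenvalues) = 0

0
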